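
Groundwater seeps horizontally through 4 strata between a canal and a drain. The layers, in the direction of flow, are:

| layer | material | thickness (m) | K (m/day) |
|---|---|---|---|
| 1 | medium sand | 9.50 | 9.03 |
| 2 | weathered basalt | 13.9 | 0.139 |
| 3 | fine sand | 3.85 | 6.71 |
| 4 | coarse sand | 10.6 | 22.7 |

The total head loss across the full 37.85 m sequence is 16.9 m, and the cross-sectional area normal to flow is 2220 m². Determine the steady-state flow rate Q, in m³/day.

Flow is perpendicular to layering, so the layers act in series and the equivalent K is the thickness-weighted harmonic mean.
Total thickness L = 9.50 + 13.9 + 3.85 + 10.6 = 37.85 m.
Σ(b_i/K_i) = 9.50/9.03 + 13.9/0.139 + 3.85/6.71 + 10.6/22.7 = 102.1 d.
K_eq = L / Σ(b_i/K_i) = 37.85 / 102.1 = 0.3707 m/day.
Q = K_eq · A · (Δh/L) = 0.3707 × 2220 × (16.9/37.85) = 367.5 m³/day.

367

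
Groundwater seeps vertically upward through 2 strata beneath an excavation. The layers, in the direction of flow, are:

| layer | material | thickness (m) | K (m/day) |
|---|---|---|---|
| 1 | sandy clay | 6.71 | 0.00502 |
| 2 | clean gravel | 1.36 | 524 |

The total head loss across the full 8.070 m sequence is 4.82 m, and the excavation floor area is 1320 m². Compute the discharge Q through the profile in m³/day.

4.76

Flow is perpendicular to layering, so the layers act in series and the equivalent K is the thickness-weighted harmonic mean.
Total thickness L = 6.71 + 1.36 = 8.070 m.
Σ(b_i/K_i) = 6.71/0.00502 + 1.36/524 = 1337 d.
K_eq = L / Σ(b_i/K_i) = 8.070 / 1337 = 0.006037 m/day.
Q = K_eq · A · (Δh/L) = 0.006037 × 1320 × (4.82/8.070) = 4.760 m³/day.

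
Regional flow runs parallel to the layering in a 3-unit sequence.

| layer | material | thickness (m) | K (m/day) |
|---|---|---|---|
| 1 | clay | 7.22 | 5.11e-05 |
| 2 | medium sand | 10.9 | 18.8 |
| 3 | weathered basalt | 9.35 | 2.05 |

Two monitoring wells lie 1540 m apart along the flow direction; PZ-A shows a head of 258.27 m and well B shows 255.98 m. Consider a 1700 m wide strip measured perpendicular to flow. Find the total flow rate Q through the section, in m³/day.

Flow is parallel to layering, so each bed carries its own Darcy discharge and the transmissivities add.
Σ(K_i·b_i) = 5.11e-05×7.22 + 18.8×10.9 + 2.05×9.35 = 224.1 m²/day.
Hydraulic gradient i = (258.27 − 255.98) / 1540 = 2.29 / 1540 = 0.001487.
Q = Σ(K_i·b_i) · W · i = 224.1 × 1700 × 0.001487 = 566.5 m³/day.

566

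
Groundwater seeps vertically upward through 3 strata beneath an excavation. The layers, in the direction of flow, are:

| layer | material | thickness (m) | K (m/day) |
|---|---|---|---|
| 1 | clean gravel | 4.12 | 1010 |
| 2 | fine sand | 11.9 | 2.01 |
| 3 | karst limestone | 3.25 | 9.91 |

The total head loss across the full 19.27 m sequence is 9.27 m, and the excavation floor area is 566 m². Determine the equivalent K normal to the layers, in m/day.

Flow is perpendicular to layering, so the layers act in series and the equivalent K is the thickness-weighted harmonic mean.
Total thickness L = 4.12 + 11.9 + 3.25 = 19.27 m.
Σ(b_i/K_i) = 4.12/1010 + 11.9/2.01 + 3.25/9.91 = 6.252 d.
K_eq = L / Σ(b_i/K_i) = 19.27 / 6.252 = 3.082 m/day.

3.08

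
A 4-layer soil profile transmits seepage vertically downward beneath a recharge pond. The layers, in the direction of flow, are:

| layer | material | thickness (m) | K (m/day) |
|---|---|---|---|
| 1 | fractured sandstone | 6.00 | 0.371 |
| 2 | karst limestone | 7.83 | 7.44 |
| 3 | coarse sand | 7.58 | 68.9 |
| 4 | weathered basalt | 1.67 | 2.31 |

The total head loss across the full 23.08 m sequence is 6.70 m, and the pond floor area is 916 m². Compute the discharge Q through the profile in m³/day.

340

Flow is perpendicular to layering, so the layers act in series and the equivalent K is the thickness-weighted harmonic mean.
Total thickness L = 6.00 + 7.83 + 7.58 + 1.67 = 23.08 m.
Σ(b_i/K_i) = 6.00/0.371 + 7.83/7.44 + 7.58/68.9 + 1.67/2.31 = 18.06 d.
K_eq = L / Σ(b_i/K_i) = 23.08 / 18.06 = 1.278 m/day.
Q = K_eq · A · (Δh/L) = 1.278 × 916 × (6.70/23.08) = 339.9 m³/day.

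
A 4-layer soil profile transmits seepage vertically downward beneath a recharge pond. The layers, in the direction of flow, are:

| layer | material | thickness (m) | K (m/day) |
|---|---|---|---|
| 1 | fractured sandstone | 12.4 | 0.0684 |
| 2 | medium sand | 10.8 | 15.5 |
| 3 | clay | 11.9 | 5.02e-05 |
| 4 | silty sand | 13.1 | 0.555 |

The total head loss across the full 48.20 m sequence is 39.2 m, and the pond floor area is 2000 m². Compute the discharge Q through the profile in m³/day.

Flow is perpendicular to layering, so the layers act in series and the equivalent K is the thickness-weighted harmonic mean.
Total thickness L = 12.4 + 10.8 + 11.9 + 13.1 = 48.20 m.
Σ(b_i/K_i) = 12.4/0.0684 + 10.8/15.5 + 11.9/5.02e-05 + 13.1/0.555 = 2.373e+05 d.
K_eq = L / Σ(b_i/K_i) = 48.20 / 2.373e+05 = 0.0002032 m/day.
Q = K_eq · A · (Δh/L) = 0.0002032 × 2000 × (39.2/48.20) = 0.3304 m³/day.

0.330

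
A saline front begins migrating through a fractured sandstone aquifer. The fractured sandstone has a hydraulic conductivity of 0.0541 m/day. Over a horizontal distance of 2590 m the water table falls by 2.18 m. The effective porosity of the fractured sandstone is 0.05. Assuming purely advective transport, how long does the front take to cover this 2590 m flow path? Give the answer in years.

7790

Hydraulic gradient i = Δh / L = 2.18 / 2590 = 0.0008417.
Darcy flux q = K · i = 0.05410 × 0.0008417 = 4.554e-05 m/day.
Seepage velocity v = q / n_e = 4.554e-05 / 0.05 = 0.0009107 m/day.
Travel time t = L / v = 2590 / 0.0009107 = 2.844e+06 days = 7786 years.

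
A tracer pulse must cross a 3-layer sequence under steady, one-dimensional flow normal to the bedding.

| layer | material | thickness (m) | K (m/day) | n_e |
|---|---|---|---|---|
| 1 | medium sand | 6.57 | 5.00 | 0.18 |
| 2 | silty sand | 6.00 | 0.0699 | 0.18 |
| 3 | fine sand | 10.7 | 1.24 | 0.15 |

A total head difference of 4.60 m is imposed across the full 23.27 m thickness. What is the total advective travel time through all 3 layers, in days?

80.5

With flow normal to the layers, continuity requires the same specific discharge q through every layer.
Σ(b_i/K_i) = 6.57/5.00 + 6.00/0.0699 + 10.7/1.24 = 95.78 d.
q = Δh / Σ(b_i/K_i) = 4.60 / 95.78 = 0.04803 m/day.
In each layer the seepage velocity is v_i = q/n_i, so the layer transit time is t_i = b_i·n_i / q:
  layer 1 (medium sand): t_1 = 6.57 × 0.18 / 0.04803 = 24.62 d
  layer 2 (silty sand): t_2 = 6.00 × 0.18 / 0.04803 = 22.49 d
  layer 3 (fine sand): t_3 = 10.7 × 0.15 / 0.04803 = 33.42 d
Total t = Σ t_i = 80.53 days.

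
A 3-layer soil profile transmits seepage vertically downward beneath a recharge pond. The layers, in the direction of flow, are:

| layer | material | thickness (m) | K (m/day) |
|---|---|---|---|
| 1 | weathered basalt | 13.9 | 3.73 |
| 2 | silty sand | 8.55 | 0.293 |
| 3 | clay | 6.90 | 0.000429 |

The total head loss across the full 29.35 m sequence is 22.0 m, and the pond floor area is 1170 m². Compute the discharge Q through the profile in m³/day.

1.60

Flow is perpendicular to layering, so the layers act in series and the equivalent K is the thickness-weighted harmonic mean.
Total thickness L = 13.9 + 8.55 + 6.90 = 29.35 m.
Σ(b_i/K_i) = 13.9/3.73 + 8.55/0.293 + 6.90/0.000429 = 16117 d.
K_eq = L / Σ(b_i/K_i) = 29.35 / 16117 = 0.001821 m/day.
Q = K_eq · A · (Δh/L) = 0.001821 × 1170 × (22.0/29.35) = 1.597 m³/day.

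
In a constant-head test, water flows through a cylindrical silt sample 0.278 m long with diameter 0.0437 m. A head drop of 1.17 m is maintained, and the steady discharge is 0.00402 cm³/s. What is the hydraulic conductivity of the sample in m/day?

Cross-sectional area A = π·(d/2)² = π × (0.0437/2)² = 0.001500 m².
Convert discharge: 0.00402 cm³/s = 4.020e-09 m³/s.
Darcy's law rearranged: K = Q·L / (A·Δh) = 4.020e-09 × 0.278 / (0.001500 × 1.17) = 6.368e-07 m/s = 0.05502 m/day.

0.0550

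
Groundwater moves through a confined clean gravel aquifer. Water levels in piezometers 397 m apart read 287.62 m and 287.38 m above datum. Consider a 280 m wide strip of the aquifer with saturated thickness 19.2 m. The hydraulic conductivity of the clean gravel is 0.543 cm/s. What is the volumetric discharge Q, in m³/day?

Convert K: 0.543 cm/s × 864 = 469.2 m/day.
Cross-sectional area A = 280 × 19.2 = 5376 m².
Hydraulic gradient i = (287.62 − 287.38) / 397 = 0.24 / 397 = 0.0006045.
Darcy's law: Q = K · A · i = 469.2 × 5376 × 0.0006045 = 1525 m³/day.

1520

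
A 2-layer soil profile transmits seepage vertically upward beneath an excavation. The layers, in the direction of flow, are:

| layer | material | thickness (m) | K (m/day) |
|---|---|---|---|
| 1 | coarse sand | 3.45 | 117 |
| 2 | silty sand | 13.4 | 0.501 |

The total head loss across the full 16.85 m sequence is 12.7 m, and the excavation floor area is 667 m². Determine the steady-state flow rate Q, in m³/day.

316

Flow is perpendicular to layering, so the layers act in series and the equivalent K is the thickness-weighted harmonic mean.
Total thickness L = 3.45 + 13.4 = 16.85 m.
Σ(b_i/K_i) = 3.45/117 + 13.4/0.501 = 26.78 d.
K_eq = L / Σ(b_i/K_i) = 16.85 / 26.78 = 0.6293 m/day.
Q = K_eq · A · (Δh/L) = 0.6293 × 667 × (12.7/16.85) = 316.4 m³/day.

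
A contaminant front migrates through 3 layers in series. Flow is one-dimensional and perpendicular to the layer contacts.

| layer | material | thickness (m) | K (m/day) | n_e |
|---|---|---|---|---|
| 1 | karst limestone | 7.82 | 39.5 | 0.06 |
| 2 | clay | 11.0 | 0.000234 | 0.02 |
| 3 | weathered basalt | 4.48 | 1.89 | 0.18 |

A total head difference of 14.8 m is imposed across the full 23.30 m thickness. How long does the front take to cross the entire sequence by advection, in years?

13.0

With flow normal to the layers, continuity requires the same specific discharge q through every layer.
Σ(b_i/K_i) = 7.82/39.5 + 11.0/0.000234 + 4.48/1.89 = 47011 d.
q = Δh / Σ(b_i/K_i) = 14.8 / 47011 = 0.0003148 m/day.
In each layer the seepage velocity is v_i = q/n_i, so the layer transit time is t_i = b_i·n_i / q:
  layer 1 (karst limestone): t_1 = 7.82 × 0.06 / 0.0003148 = 1490 d
  layer 2 (clay): t_2 = 11.0 × 0.02 / 0.0003148 = 698.8 d
  layer 3 (weathered basalt): t_3 = 4.48 × 0.18 / 0.0003148 = 2561 d
Total t = Σ t_i = 4751 days = 13.01 years.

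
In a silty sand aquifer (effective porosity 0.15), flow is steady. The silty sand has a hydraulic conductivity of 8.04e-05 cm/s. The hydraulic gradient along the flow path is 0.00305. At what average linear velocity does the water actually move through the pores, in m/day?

Convert K: 8.04e-05 cm/s × 864 = 0.06947 m/day.
Hydraulic gradient i = 0.00305.
Darcy flux q = K · i = 0.06947 × 0.003050 = 0.0002119 m/day.
Seepage velocity v = q / n_e = 0.0002119 / 0.15 = 0.001412 m/day.

0.00141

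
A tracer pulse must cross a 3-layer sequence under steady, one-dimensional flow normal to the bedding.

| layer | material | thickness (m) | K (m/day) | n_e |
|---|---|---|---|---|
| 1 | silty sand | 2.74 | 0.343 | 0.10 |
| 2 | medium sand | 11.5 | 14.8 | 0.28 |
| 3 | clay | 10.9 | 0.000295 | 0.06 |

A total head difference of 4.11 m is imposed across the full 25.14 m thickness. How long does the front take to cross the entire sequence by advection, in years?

102

With flow normal to the layers, continuity requires the same specific discharge q through every layer.
Σ(b_i/K_i) = 2.74/0.343 + 11.5/14.8 + 10.9/0.000295 = 36958 d.
q = Δh / Σ(b_i/K_i) = 4.11 / 36958 = 0.0001112 m/day.
In each layer the seepage velocity is v_i = q/n_i, so the layer transit time is t_i = b_i·n_i / q:
  layer 1 (silty sand): t_1 = 2.74 × 0.10 / 0.0001112 = 2464 d
  layer 2 (medium sand): t_2 = 11.5 × 0.28 / 0.0001112 = 28955 d
  layer 3 (clay): t_3 = 10.9 × 0.06 / 0.0001112 = 5881 d
Total t = Σ t_i = 37300 days = 102.1 years.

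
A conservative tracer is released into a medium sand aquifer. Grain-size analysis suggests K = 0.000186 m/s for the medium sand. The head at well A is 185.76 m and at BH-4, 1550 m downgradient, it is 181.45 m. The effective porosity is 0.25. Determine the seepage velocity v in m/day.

0.179

Convert K: 0.000186 m/s × 86400 = 16.07 m/day.
Hydraulic gradient i = (185.76 − 181.45) / 1550 = 4.31 / 1550 = 0.002781.
Darcy flux q = K · i = 16.07 × 0.002781 = 0.04469 m/day.
Seepage velocity v = q / n_e = 0.04469 / 0.25 = 0.1787 m/day.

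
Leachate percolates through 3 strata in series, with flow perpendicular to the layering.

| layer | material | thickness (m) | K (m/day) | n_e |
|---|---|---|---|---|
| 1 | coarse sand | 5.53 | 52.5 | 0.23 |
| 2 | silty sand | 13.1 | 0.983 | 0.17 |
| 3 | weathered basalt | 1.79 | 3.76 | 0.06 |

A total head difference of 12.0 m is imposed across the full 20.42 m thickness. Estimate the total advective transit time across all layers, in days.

4.18

With flow normal to the layers, continuity requires the same specific discharge q through every layer.
Σ(b_i/K_i) = 5.53/52.5 + 13.1/0.983 + 1.79/3.76 = 13.91 d.
q = Δh / Σ(b_i/K_i) = 12.0 / 13.91 = 0.8628 m/day.
In each layer the seepage velocity is v_i = q/n_i, so the layer transit time is t_i = b_i·n_i / q:
  layer 1 (coarse sand): t_1 = 5.53 × 0.23 / 0.8628 = 1.474 d
  layer 2 (silty sand): t_2 = 13.1 × 0.17 / 0.8628 = 2.581 d
  layer 3 (weathered basalt): t_3 = 1.79 × 0.06 / 0.8628 = 0.1245 d
Total t = Σ t_i = 4.180 days.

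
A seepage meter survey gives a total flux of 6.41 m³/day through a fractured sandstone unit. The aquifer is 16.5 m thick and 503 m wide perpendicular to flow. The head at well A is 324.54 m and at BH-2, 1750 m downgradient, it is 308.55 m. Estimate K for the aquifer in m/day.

Cross-sectional area A = 503 × 16.5 = 8300 m².
Hydraulic gradient i = (324.54 − 308.55) / 1750 = 15.99 / 1750 = 0.009137.
From Q = K·A·i, K = Q / (A·i) = 6.41 / (8300 × 0.009137) = 0.08453 m/day.

0.0845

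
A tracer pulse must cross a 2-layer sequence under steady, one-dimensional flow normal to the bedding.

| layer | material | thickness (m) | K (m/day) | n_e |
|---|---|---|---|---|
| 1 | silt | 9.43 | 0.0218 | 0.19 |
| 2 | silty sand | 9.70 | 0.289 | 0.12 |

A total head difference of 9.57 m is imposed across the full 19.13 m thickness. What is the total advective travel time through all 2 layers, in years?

0.394

With flow normal to the layers, continuity requires the same specific discharge q through every layer.
Σ(b_i/K_i) = 9.43/0.0218 + 9.70/0.289 = 466.1 d.
q = Δh / Σ(b_i/K_i) = 9.57 / 466.1 = 0.02053 m/day.
In each layer the seepage velocity is v_i = q/n_i, so the layer transit time is t_i = b_i·n_i / q:
  layer 1 (silt): t_1 = 9.43 × 0.19 / 0.02053 = 87.27 d
  layer 2 (silty sand): t_2 = 9.70 × 0.12 / 0.02053 = 56.70 d
Total t = Σ t_i = 144.0 days = 0.3942 years.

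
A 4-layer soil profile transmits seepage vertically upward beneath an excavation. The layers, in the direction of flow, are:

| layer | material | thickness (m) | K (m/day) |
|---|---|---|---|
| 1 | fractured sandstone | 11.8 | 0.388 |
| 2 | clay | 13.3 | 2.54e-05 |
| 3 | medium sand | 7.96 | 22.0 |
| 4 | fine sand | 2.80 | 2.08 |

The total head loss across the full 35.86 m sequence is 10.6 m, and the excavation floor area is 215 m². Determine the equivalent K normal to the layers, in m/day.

6.85e-05

Flow is perpendicular to layering, so the layers act in series and the equivalent K is the thickness-weighted harmonic mean.
Total thickness L = 11.8 + 13.3 + 7.96 + 2.80 = 35.86 m.
Σ(b_i/K_i) = 11.8/0.388 + 13.3/2.54e-05 + 7.96/22.0 + 2.80/2.08 = 5.237e+05 d.
K_eq = L / Σ(b_i/K_i) = 35.86 / 5.237e+05 = 6.848e-05 m/day.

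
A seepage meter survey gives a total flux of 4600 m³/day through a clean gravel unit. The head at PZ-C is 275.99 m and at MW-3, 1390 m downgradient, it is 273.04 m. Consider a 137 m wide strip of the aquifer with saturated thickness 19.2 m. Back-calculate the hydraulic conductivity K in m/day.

824

Cross-sectional area A = 137 × 19.2 = 2630 m².
Hydraulic gradient i = (275.99 − 273.04) / 1390 = 2.95 / 1390 = 0.002122.
From Q = K·A·i, K = Q / (A·i) = 4600 / (2630 × 0.002122) = 824.0 m/day.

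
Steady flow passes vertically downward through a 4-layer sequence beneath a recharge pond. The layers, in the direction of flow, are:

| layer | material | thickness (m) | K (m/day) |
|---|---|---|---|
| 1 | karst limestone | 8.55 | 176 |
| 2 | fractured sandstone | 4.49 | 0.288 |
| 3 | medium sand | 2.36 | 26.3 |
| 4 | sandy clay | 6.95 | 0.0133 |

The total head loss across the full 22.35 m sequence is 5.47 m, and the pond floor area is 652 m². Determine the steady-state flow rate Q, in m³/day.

Flow is perpendicular to layering, so the layers act in series and the equivalent K is the thickness-weighted harmonic mean.
Total thickness L = 8.55 + 4.49 + 2.36 + 6.95 = 22.35 m.
Σ(b_i/K_i) = 8.55/176 + 4.49/0.288 + 2.36/26.3 + 6.95/0.0133 = 538.3 d.
K_eq = L / Σ(b_i/K_i) = 22.35 / 538.3 = 0.04152 m/day.
Q = K_eq · A · (Δh/L) = 0.04152 × 652 × (5.47/22.35) = 6.626 m³/day.

6.63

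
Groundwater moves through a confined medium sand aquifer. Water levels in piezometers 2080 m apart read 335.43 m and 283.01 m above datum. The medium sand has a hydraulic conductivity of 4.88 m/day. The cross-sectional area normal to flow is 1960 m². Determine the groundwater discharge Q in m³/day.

Hydraulic gradient i = (335.43 − 283.01) / 2080 = 52.42 / 2080 = 0.02520.
Darcy's law: Q = K · A · i = 4.880 × 1960 × 0.02520 = 241.1 m³/day.

241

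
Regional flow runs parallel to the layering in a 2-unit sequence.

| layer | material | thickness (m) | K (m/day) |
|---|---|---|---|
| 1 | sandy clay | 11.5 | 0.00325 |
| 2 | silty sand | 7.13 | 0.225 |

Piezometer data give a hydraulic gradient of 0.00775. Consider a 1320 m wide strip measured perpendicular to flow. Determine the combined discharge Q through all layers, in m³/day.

16.8

Flow is parallel to layering, so each bed carries its own Darcy discharge and the transmissivities add.
Σ(K_i·b_i) = 0.00325×11.5 + 0.225×7.13 = 1.642 m²/day.
Hydraulic gradient i = 0.00775.
Q = Σ(K_i·b_i) · W · i = 1.642 × 1320 × 0.007750 = 16.79 m³/day.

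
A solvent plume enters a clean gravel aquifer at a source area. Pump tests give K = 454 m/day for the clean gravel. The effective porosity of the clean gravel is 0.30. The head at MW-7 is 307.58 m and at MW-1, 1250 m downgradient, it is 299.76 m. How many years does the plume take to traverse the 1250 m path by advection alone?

0.361

Hydraulic gradient i = (307.58 − 299.76) / 1250 = 7.82 / 1250 = 0.006256.
Darcy flux q = K · i = 454.0 × 0.006256 = 2.840 m/day.
Seepage velocity v = q / n_e = 2.840 / 0.30 = 9.467 m/day.
Travel time t = L / v = 1250 / 9.467 = 132.0 days = 0.3615 years.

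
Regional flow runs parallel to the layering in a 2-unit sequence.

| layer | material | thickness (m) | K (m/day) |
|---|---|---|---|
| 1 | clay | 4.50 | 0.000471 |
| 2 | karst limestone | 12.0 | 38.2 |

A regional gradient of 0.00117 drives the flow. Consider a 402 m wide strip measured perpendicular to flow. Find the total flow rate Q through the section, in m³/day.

216

Flow is parallel to layering, so each bed carries its own Darcy discharge and the transmissivities add.
Σ(K_i·b_i) = 0.000471×4.50 + 38.2×12.0 = 458.4 m²/day.
Hydraulic gradient i = 0.00117.
Q = Σ(K_i·b_i) · W · i = 458.4 × 402 × 0.001170 = 215.6 m³/day.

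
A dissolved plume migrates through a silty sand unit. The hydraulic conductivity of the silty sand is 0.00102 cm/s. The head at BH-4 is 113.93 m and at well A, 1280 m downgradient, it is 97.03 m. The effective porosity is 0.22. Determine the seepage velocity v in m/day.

0.0529

Convert K: 0.00102 cm/s × 864 = 0.8813 m/day.
Hydraulic gradient i = (113.93 − 97.03) / 1280 = 16.9 / 1280 = 0.01320.
Darcy flux q = K · i = 0.8813 × 0.01320 = 0.01164 m/day.
Seepage velocity v = q / n_e = 0.01164 / 0.22 = 0.05289 m/day.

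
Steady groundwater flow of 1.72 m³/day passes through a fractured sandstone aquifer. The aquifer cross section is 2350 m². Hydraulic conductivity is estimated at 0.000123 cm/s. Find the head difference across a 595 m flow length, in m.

Convert K: 0.000123 cm/s × 864 = 0.1063 m/day.
From Q = K·A·i, i = Q / (K·A) = 1.72 / (0.1063 × 2350) = 0.006887.
Head loss Δh = i · L = 0.006887 × 595 = 4.098 m.

4.10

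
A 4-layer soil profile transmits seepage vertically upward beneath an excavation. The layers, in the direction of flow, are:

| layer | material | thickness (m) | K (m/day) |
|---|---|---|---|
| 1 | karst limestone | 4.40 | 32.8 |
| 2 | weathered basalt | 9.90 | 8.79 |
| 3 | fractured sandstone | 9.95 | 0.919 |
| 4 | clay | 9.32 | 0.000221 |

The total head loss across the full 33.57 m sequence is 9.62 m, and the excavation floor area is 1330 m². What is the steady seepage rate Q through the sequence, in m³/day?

Flow is perpendicular to layering, so the layers act in series and the equivalent K is the thickness-weighted harmonic mean.
Total thickness L = 4.40 + 9.90 + 9.95 + 9.32 = 33.57 m.
Σ(b_i/K_i) = 4.40/32.8 + 9.90/8.79 + 9.95/0.919 + 9.32/0.000221 = 42184 d.
K_eq = L / Σ(b_i/K_i) = 33.57 / 42184 = 0.0007958 m/day.
Q = K_eq · A · (Δh/L) = 0.0007958 × 1330 × (9.62/33.57) = 0.3033 m³/day.

0.303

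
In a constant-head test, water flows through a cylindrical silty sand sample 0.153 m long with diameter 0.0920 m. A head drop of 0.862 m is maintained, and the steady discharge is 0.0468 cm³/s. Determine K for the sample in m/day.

0.108

Cross-sectional area A = π·(d/2)² = π × (0.0920/2)² = 0.006648 m².
Convert discharge: 0.0468 cm³/s = 4.680e-08 m³/s.
Darcy's law rearranged: K = Q·L / (A·Δh) = 4.680e-08 × 0.153 / (0.006648 × 0.862) = 1.250e-06 m/s = 0.1080 m/day.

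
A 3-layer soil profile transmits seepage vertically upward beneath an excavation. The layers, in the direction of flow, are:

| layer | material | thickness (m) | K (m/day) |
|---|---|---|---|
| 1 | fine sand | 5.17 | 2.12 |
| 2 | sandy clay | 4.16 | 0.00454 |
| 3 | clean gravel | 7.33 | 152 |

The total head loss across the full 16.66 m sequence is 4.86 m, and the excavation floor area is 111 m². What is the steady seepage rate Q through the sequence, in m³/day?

Flow is perpendicular to layering, so the layers act in series and the equivalent K is the thickness-weighted harmonic mean.
Total thickness L = 5.17 + 4.16 + 7.33 = 16.66 m.
Σ(b_i/K_i) = 5.17/2.12 + 4.16/0.00454 + 7.33/152 = 918.8 d.
K_eq = L / Σ(b_i/K_i) = 16.66 / 918.8 = 0.01813 m/day.
Q = K_eq · A · (Δh/L) = 0.01813 × 111 × (4.86/16.66) = 0.5871 m³/day.

0.587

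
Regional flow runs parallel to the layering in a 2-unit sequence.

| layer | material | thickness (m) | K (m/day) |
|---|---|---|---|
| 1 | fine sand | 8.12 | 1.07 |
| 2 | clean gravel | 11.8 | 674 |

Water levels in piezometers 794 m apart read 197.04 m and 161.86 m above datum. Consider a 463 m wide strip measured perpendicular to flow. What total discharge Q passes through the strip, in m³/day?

Flow is parallel to layering, so each bed carries its own Darcy discharge and the transmissivities add.
Σ(K_i·b_i) = 1.07×8.12 + 674×11.8 = 7962 m²/day.
Hydraulic gradient i = (197.04 − 161.86) / 794 = 35.18 / 794 = 0.04431.
Q = Σ(K_i·b_i) · W · i = 7962 × 463 × 0.04431 = 1.633e+05 m³/day.

163000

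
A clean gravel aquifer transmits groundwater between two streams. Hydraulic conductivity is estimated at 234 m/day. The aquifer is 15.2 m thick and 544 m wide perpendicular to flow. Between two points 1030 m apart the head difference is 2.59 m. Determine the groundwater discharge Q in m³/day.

4870

Cross-sectional area A = 544 × 15.2 = 8269 m².
Hydraulic gradient i = Δh / L = 2.59 / 1030 = 0.002515.
Darcy's law: Q = K · A · i = 234.0 × 8269 × 0.002515 = 4865 m³/day.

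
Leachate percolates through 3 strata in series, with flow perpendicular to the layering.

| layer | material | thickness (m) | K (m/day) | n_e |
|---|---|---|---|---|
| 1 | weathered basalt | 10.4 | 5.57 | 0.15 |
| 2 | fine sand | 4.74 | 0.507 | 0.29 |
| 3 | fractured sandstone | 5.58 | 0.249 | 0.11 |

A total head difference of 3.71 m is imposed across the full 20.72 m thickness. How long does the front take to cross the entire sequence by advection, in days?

With flow normal to the layers, continuity requires the same specific discharge q through every layer.
Σ(b_i/K_i) = 10.4/5.57 + 4.74/0.507 + 5.58/0.249 = 33.63 d.
q = Δh / Σ(b_i/K_i) = 3.71 / 33.63 = 0.1103 m/day.
In each layer the seepage velocity is v_i = q/n_i, so the layer transit time is t_i = b_i·n_i / q:
  layer 1 (weathered basalt): t_1 = 10.4 × 0.15 / 0.1103 = 14.14 d
  layer 2 (fine sand): t_2 = 4.74 × 0.29 / 0.1103 = 12.46 d
  layer 3 (fractured sandstone): t_3 = 5.58 × 0.11 / 0.1103 = 5.563 d
Total t = Σ t_i = 32.16 days.

32.2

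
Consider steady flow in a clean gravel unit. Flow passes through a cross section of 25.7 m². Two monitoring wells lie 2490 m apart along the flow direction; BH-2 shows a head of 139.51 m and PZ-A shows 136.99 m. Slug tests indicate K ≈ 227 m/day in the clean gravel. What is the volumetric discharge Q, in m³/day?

5.90

Hydraulic gradient i = (139.51 − 136.99) / 2490 = 2.52 / 2490 = 0.001012.
Darcy's law: Q = K · A · i = 227.0 × 25.70 × 0.001012 = 5.904 m³/day.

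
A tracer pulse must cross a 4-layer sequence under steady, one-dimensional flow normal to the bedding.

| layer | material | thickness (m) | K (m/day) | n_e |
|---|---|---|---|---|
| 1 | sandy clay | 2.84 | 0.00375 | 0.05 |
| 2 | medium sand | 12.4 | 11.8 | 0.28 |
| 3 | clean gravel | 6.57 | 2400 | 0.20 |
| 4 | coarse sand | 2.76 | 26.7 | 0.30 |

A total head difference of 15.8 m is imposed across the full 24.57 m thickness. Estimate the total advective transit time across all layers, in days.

With flow normal to the layers, continuity requires the same specific discharge q through every layer.
Σ(b_i/K_i) = 2.84/0.00375 + 12.4/11.8 + 6.57/2400 + 2.76/26.7 = 758.5 d.
q = Δh / Σ(b_i/K_i) = 15.8 / 758.5 = 0.02083 m/day.
In each layer the seepage velocity is v_i = q/n_i, so the layer transit time is t_i = b_i·n_i / q:
  layer 1 (sandy clay): t_1 = 2.84 × 0.05 / 0.02083 = 6.817 d
  layer 2 (medium sand): t_2 = 12.4 × 0.28 / 0.02083 = 166.7 d
  layer 3 (clean gravel): t_3 = 6.57 × 0.20 / 0.02083 = 63.08 d
  layer 4 (coarse sand): t_4 = 2.76 × 0.30 / 0.02083 = 39.75 d
Total t = Σ t_i = 276.3 days.

276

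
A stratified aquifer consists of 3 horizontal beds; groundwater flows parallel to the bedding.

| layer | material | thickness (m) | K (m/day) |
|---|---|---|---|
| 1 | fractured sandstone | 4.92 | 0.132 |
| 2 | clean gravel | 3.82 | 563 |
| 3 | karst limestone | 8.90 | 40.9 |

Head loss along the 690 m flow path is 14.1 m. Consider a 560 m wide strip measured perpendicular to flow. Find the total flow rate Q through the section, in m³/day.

28800

Flow is parallel to layering, so each bed carries its own Darcy discharge and the transmissivities add.
Σ(K_i·b_i) = 0.132×4.92 + 563×3.82 + 40.9×8.90 = 2515 m²/day.
Hydraulic gradient i = Δh / L = 14.1 / 690 = 0.02043.
Q = Σ(K_i·b_i) · W · i = 2515 × 560 × 0.02043 = 28784 m³/day.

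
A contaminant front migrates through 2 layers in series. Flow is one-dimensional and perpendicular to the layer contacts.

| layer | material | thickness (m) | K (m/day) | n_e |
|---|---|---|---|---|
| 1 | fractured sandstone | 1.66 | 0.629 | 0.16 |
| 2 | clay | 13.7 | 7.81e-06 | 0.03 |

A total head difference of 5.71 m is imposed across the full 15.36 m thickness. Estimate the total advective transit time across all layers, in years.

With flow normal to the layers, continuity requires the same specific discharge q through every layer.
Σ(b_i/K_i) = 1.66/0.629 + 13.7/7.81e-06 = 1.754e+06 d.
q = Δh / Σ(b_i/K_i) = 5.71 / 1.754e+06 = 3.255e-06 m/day.
In each layer the seepage velocity is v_i = q/n_i, so the layer transit time is t_i = b_i·n_i / q:
  layer 1 (fractured sandstone): t_1 = 1.66 × 0.16 / 3.255e-06 = 81595 d
  layer 2 (clay): t_2 = 13.7 × 0.03 / 3.255e-06 = 1.263e+05 d
Total t = Σ t_i = 2.079e+05 days = 569.1 years.

569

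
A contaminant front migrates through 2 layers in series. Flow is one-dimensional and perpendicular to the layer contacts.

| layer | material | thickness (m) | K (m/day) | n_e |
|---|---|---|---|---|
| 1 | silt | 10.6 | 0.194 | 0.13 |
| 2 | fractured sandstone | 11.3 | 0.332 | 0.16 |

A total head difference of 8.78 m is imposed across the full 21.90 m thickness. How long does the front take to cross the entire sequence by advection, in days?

32.2

With flow normal to the layers, continuity requires the same specific discharge q through every layer.
Σ(b_i/K_i) = 10.6/0.194 + 11.3/0.332 = 88.68 d.
q = Δh / Σ(b_i/K_i) = 8.78 / 88.68 = 0.09901 m/day.
In each layer the seepage velocity is v_i = q/n_i, so the layer transit time is t_i = b_i·n_i / q:
  layer 1 (silt): t_1 = 10.6 × 0.13 / 0.09901 = 13.92 d
  layer 2 (fractured sandstone): t_2 = 11.3 × 0.16 / 0.09901 = 18.26 d
Total t = Σ t_i = 32.18 days.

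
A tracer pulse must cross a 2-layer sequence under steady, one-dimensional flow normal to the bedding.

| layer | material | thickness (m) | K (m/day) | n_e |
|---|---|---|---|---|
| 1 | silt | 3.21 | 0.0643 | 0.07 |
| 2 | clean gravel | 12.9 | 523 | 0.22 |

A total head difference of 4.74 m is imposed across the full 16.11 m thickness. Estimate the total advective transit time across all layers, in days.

With flow normal to the layers, continuity requires the same specific discharge q through every layer.
Σ(b_i/K_i) = 3.21/0.0643 + 12.9/523 = 49.95 d.
q = Δh / Σ(b_i/K_i) = 4.74 / 49.95 = 0.09490 m/day.
In each layer the seepage velocity is v_i = q/n_i, so the layer transit time is t_i = b_i·n_i / q:
  layer 1 (silt): t_1 = 3.21 × 0.07 / 0.09490 = 2.368 d
  layer 2 (clean gravel): t_2 = 12.9 × 0.22 / 0.09490 = 29.90 d
Total t = Σ t_i = 32.27 days.

32.3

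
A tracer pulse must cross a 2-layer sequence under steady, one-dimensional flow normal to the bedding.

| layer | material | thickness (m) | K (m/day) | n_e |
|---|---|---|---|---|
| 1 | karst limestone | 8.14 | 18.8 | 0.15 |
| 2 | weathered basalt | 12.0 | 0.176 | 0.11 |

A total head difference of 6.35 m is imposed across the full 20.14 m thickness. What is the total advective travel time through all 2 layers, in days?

27.5

With flow normal to the layers, continuity requires the same specific discharge q through every layer.
Σ(b_i/K_i) = 8.14/18.8 + 12.0/0.176 = 68.61 d.
q = Δh / Σ(b_i/K_i) = 6.35 / 68.61 = 0.09255 m/day.
In each layer the seepage velocity is v_i = q/n_i, so the layer transit time is t_i = b_i·n_i / q:
  layer 1 (karst limestone): t_1 = 8.14 × 0.15 / 0.09255 = 13.19 d
  layer 2 (weathered basalt): t_2 = 12.0 × 0.11 / 0.09255 = 14.26 d
Total t = Σ t_i = 27.46 days.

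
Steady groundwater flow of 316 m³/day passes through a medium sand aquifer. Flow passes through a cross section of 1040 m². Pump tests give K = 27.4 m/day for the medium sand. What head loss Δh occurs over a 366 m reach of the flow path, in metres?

From Q = K·A·i, i = Q / (K·A) = 316 / (27.40 × 1040) = 0.01109.
Head loss Δh = i · L = 0.01109 × 366 = 4.059 m.

4.06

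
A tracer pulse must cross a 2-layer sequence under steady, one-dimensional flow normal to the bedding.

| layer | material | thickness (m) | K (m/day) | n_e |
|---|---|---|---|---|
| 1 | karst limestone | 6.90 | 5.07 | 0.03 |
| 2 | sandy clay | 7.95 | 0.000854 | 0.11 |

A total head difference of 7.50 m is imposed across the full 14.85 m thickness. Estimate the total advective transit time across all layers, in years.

3.68

With flow normal to the layers, continuity requires the same specific discharge q through every layer.
Σ(b_i/K_i) = 6.90/5.07 + 7.95/0.000854 = 9310 d.
q = Δh / Σ(b_i/K_i) = 7.50 / 9310 = 0.0008055 m/day.
In each layer the seepage velocity is v_i = q/n_i, so the layer transit time is t_i = b_i·n_i / q:
  layer 1 (karst limestone): t_1 = 6.90 × 0.03 / 0.0008055 = 257.0 d
  layer 2 (sandy clay): t_2 = 7.95 × 0.11 / 0.0008055 = 1086 d
Total t = Σ t_i = 1343 days = 3.676 years.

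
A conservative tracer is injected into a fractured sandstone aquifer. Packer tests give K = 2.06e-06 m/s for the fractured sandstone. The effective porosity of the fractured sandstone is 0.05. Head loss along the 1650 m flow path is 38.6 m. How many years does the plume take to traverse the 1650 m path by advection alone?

54.2

Convert K: 2.06e-06 m/s × 86400 = 0.1780 m/day.
Hydraulic gradient i = Δh / L = 38.6 / 1650 = 0.02339.
Darcy flux q = K · i = 0.1780 × 0.02339 = 0.004164 m/day.
Seepage velocity v = q / n_e = 0.004164 / 0.05 = 0.08327 m/day.
Travel time t = L / v = 1650 / 0.08327 = 19814 days = 54.25 years.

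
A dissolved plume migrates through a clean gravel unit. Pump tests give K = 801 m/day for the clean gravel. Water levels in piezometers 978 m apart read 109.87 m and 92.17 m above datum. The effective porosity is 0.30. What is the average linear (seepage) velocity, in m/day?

Hydraulic gradient i = (109.87 − 92.17) / 978 = 17.7 / 978 = 0.01810.
Darcy flux q = K · i = 801.0 × 0.01810 = 14.50 m/day.
Seepage velocity v = q / n_e = 14.50 / 0.30 = 48.32 m/day.

48.3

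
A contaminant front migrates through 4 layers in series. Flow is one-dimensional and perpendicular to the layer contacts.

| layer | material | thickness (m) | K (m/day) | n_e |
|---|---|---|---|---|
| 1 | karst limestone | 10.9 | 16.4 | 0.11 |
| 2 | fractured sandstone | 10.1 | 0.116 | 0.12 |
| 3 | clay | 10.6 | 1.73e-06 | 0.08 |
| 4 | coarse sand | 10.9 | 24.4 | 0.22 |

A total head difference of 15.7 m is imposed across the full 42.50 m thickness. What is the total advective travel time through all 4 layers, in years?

With flow normal to the layers, continuity requires the same specific discharge q through every layer.
Σ(b_i/K_i) = 10.9/16.4 + 10.1/0.116 + 10.6/1.73e-06 + 10.9/24.4 = 6.127e+06 d.
q = Δh / Σ(b_i/K_i) = 15.7 / 6.127e+06 = 2.562e-06 m/day.
In each layer the seepage velocity is v_i = q/n_i, so the layer transit time is t_i = b_i·n_i / q:
  layer 1 (karst limestone): t_1 = 10.9 × 0.11 / 2.562e-06 = 4.679e+05 d
  layer 2 (fractured sandstone): t_2 = 10.1 × 0.12 / 2.562e-06 = 4.730e+05 d
  layer 3 (clay): t_3 = 10.6 × 0.08 / 2.562e-06 = 3.309e+05 d
  layer 4 (coarse sand): t_4 = 10.9 × 0.22 / 2.562e-06 = 9.359e+05 d
Total t = Σ t_i = 2.208e+06 days = 6045 years.

6040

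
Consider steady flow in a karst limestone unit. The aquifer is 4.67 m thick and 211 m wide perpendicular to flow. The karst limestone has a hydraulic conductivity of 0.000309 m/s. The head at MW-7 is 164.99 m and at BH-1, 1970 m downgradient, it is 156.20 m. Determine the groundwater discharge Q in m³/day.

117

Convert K: 0.000309 m/s × 86400 = 26.70 m/day.
Cross-sectional area A = 211 × 4.67 = 985.4 m².
Hydraulic gradient i = (164.99 − 156.20) / 1970 = 8.79 / 1970 = 0.004462.
Darcy's law: Q = K · A · i = 26.70 × 985.4 × 0.004462 = 117.4 m³/day.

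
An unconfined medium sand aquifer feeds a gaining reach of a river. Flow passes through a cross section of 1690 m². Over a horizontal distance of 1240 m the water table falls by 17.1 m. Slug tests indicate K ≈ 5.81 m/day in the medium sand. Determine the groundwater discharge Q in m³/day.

Hydraulic gradient i = Δh / L = 17.1 / 1240 = 0.01379.
Darcy's law: Q = K · A · i = 5.810 × 1690 × 0.01379 = 135.4 m³/day.

135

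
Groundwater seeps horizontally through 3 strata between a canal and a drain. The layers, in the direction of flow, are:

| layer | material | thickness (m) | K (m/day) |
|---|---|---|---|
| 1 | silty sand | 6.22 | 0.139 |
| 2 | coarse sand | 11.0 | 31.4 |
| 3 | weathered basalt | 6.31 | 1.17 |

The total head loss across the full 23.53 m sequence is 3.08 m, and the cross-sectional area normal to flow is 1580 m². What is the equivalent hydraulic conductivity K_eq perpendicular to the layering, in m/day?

0.466

Flow is perpendicular to layering, so the layers act in series and the equivalent K is the thickness-weighted harmonic mean.
Total thickness L = 6.22 + 11.0 + 6.31 = 23.53 m.
Σ(b_i/K_i) = 6.22/0.139 + 11.0/31.4 + 6.31/1.17 = 50.49 d.
K_eq = L / Σ(b_i/K_i) = 23.53 / 50.49 = 0.4660 m/day.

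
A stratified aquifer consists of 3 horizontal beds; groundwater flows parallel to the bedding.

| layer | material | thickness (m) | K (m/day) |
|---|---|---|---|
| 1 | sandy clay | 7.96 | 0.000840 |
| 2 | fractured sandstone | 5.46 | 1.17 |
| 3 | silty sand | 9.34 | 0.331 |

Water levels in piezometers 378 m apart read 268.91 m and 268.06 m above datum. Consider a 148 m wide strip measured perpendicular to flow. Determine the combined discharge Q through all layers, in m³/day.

Flow is parallel to layering, so each bed carries its own Darcy discharge and the transmissivities add.
Σ(K_i·b_i) = 0.000840×7.96 + 1.17×5.46 + 0.331×9.34 = 9.486 m²/day.
Hydraulic gradient i = (268.91 − 268.06) / 378 = 0.85 / 378 = 0.002249.
Q = Σ(K_i·b_i) · W · i = 9.486 × 148 × 0.002249 = 3.157 m³/day.

3.16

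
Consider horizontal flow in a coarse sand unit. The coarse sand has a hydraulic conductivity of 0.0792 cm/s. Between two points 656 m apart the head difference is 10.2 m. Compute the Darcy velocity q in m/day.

1.06

Convert K: 0.0792 cm/s × 864 = 68.43 m/day.
Hydraulic gradient i = Δh / L = 10.2 / 656 = 0.01555.
Specific discharge q = K · i = 68.43 × 0.01555 = 1.064 m/day.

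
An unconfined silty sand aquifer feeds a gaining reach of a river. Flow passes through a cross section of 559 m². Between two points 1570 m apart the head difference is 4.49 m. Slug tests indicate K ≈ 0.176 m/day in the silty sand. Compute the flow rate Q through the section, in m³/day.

Hydraulic gradient i = Δh / L = 4.49 / 1570 = 0.002860.
Darcy's law: Q = K · A · i = 0.1760 × 559.0 × 0.002860 = 0.2814 m³/day.

0.281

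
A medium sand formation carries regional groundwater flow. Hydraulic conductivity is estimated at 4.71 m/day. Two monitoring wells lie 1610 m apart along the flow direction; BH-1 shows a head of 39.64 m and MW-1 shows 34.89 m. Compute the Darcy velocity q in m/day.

0.0139

Hydraulic gradient i = (39.64 − 34.89) / 1610 = 4.75 / 1610 = 0.002950.
Specific discharge q = K · i = 4.710 × 0.002950 = 0.01390 m/day.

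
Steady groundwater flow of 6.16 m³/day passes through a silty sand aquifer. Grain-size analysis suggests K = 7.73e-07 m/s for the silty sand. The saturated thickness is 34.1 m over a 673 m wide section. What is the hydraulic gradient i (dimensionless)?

Convert K: 7.73e-07 m/s × 86400 = 0.06679 m/day.
Cross-sectional area A = 673 × 34.1 = 22949 m².
From Q = K·A·i, i = Q / (K·A) = 6.16 / (0.06679 × 22949) = 0.004019.

0.00402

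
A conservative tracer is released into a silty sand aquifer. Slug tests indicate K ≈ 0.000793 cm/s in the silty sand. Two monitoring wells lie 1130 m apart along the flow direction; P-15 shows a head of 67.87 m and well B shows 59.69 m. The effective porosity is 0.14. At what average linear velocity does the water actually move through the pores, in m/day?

Convert K: 0.000793 cm/s × 864 = 0.6852 m/day.
Hydraulic gradient i = (67.87 − 59.69) / 1130 = 8.18 / 1130 = 0.007239.
Darcy flux q = K · i = 0.6852 × 0.007239 = 0.004960 m/day.
Seepage velocity v = q / n_e = 0.004960 / 0.14 = 0.03543 m/day.

0.0354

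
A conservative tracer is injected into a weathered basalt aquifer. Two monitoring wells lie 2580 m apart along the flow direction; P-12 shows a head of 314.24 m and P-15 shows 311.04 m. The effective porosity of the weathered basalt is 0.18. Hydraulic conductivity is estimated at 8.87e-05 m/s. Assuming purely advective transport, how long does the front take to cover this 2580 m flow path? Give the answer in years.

Convert K: 8.87e-05 m/s × 86400 = 7.664 m/day.
Hydraulic gradient i = (314.24 − 311.04) / 2580 = 3.2 / 2580 = 0.001240.
Darcy flux q = K · i = 7.664 × 0.001240 = 0.009505 m/day.
Seepage velocity v = q / n_e = 0.009505 / 0.18 = 0.05281 m/day.
Travel time t = L / v = 2580 / 0.05281 = 48857 days = 133.8 years.

134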